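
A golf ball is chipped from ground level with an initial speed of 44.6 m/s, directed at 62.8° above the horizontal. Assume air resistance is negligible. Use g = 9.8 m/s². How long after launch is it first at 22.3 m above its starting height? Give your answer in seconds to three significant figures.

vₓ = 44.60 cos 62.8° = 20.39 m/s; v_y0 = 44.60 sin 62.8° = 39.67 m/s.
Height y(t) = 39.67 t − 4.900 t² = 22.3 gives 4.900 t² − 39.67 t + 22.3 = 0.
t = [39.67 ± √(39.67² − 2·9.80·22.3)] / 9.80 = (39.67 ± 33.71) / 9.80, so t = 0.6078 s or t = 7.488 s.
The first (ascending) time is 0.6078 s.

0.608 s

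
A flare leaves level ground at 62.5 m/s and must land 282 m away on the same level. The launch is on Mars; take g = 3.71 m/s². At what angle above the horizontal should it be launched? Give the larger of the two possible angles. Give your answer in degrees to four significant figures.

Level-ground range R = v₀² sin(2θ)/g ⇒ sin(2θ) = gR/v₀² = 3.71 × 282 / 62.5² = 0.2678.
2θ = 15.54° or 180° − 15.54° = 164.5°, so θ = 7.768° or 82.23°.
The larger angle is 82.23°.

82.23°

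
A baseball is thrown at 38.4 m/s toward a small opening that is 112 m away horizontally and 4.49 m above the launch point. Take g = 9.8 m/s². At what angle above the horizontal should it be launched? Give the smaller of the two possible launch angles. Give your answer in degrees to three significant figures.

Trajectory: y = x tanθ − g x² (1 + tan²θ)/(2v₀²). With x = 112, y = 4.49, v₀ = 38.4, g = 9.80:
41.68 tan²θ − 112 tanθ + (46.17) = 0.
tanθ = [112 ± √(112² − 4 × 41.68 × (46.17))] / (2 × 41.68) = (112 ± 69.61) / 83.37, giving tanθ = 0.5085 or 2.178.
θ = 26.95° or 65.34°; the smaller is 26.95°.

27.0°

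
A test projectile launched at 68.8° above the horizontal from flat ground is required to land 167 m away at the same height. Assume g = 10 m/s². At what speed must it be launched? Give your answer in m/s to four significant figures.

49.77 m/s

Level-ground range: R = v₀² sin(2θ)/g, so v₀ = √(gR / sin 2θ).
v₀ = √(10.0 × 167 / sin 137.6°) = √(1670 / 0.6743) = √2476.6 = 49.77 m/s.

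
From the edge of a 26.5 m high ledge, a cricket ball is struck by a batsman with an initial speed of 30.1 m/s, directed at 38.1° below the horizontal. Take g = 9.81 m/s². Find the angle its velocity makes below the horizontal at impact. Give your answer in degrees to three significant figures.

Resolve: vₓ = 30.10 cos 38.1° = 23.69 m/s and v_y0 = −18.57 m/s (downward).
The projectile lands when y = 26.5 + (−18.57) t − ½·9.81·t² = 0. Positive root: t = (−18.57 + √(18.57² + 2·9.81·26.5)) / 9.81 = (−18.57 + 29.41) / 9.81 = 1.105 s.
At impact: v_y = v_y0 − g t = −29.41 m/s; vₓ = 23.69 m/s.
Angle below horizontal: arctan(|v_y|/vₓ) = arctan(29.41/23.69) = 51.15°.

51.2°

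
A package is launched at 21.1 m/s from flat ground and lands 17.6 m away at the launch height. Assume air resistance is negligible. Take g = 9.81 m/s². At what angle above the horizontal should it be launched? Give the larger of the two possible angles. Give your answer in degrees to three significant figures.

78.6°

Level-ground range R = v₀² sin(2θ)/g ⇒ sin(2θ) = gR/v₀² = 9.81 × 17.6 / 21.1² = 0.3878.
2θ = 22.82° or 180° − 22.82° = 157.2°, so θ = 11.41° or 78.59°.
The larger angle is 78.59°.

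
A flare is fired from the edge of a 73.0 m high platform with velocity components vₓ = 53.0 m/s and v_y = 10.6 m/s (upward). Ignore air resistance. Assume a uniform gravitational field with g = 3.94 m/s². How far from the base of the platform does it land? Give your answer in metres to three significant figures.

Vertical motion (up positive, ground at y = 0): 1.970 t² − (10.60) t − 73.0 = 0, so t = (10.60 + √(10.60² + 2·3.94·73.0)) / 3.94 = (10.60 + 26.22) / 3.94 = 9.346 s.
Horizontal distance: R = vₓ t = 53.00 × 9.346 = 495.3 m.

495 m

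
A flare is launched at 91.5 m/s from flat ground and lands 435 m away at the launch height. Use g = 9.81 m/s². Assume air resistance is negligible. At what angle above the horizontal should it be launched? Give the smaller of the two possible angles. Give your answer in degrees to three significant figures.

R = v₀² sin 2θ / g gives sin 2θ = gR/v₀² = 9.81·435/91.5² = 0.5097.
2θ = 30.64° or 180° − 30.64° = 149.4°, so θ = 15.32° or 74.68°.
The smaller angle is 15.32°.

15.3°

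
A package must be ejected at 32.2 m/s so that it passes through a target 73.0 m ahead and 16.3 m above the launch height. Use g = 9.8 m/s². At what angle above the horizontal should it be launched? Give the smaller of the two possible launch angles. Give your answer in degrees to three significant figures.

Trajectory: y = x tanθ − g x² (1 + tan²θ)/(2v₀²). With x = 73.0, y = 16.3, v₀ = 32.2, g = 9.80:
25.18 tan²θ − 73.0 tanθ + (41.48) = 0.
tanθ = [73.0 ± √(73.0² − 4 × 25.18 × (41.48))] / (2 × 25.18) = (73.0 ± 33.91) / 50.37, giving tanθ = 0.7761 or 2.123.
θ = 37.81° or 64.77°; the smaller is 37.81°.

37.8°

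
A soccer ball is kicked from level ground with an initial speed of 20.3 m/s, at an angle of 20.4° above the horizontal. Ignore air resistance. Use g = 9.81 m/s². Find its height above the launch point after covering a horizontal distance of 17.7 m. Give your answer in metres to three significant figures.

2.34 m

Components: vₓ = 20.30 cos 20.4° = 19.03 m/s, v_y0 = 20.30 sin 20.4° = 7.076 m/s.
At x = 17.7 m, t = x/vₓ = 17.7/19.03 = 0.9303 s.
Height: y = v_y0 t − ½ g t² = 7.076 × 0.9303 − 4.905 × 0.9303² = 6.583 − 4.245 = 2.338 m.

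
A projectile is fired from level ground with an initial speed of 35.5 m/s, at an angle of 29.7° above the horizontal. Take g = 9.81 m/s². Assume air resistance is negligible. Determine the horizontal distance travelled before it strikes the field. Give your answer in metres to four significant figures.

110.6 m

vₓ = 35.50 cos 29.7° = 30.84 m/s; v_y0 = 35.50 sin 29.7° = 17.59 m/s.
Time aloft: T = 2 v_y0 / g = 2 × 17.59 / 9.81 = 3.586 s.
Range: R = vₓ T = 30.84 × 3.586 = 110.6 m.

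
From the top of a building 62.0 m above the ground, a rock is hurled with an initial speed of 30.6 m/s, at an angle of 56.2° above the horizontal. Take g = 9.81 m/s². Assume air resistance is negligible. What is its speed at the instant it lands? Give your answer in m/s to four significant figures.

46.40 m/s

vₓ = 30.60 cos 56.2° = 17.02 m/s; v_y0 = 30.60 sin 56.2° = 25.43 m/s.
With up positive and y = 0 at the ground: y(t) = 62.0 + (25.43) t − 4.905 t². Setting y = 0 and taking the positive root: t = [25.43 + √(25.43² + 2·9.81·62.0)] / 9.81 = (25.43 + 43.16) / 9.81 = 6.992 s.
Vertical velocity at impact: v_y = v_y0 − g t = 25.43 − 9.81 × 6.992 = −43.16 m/s.
Speed: |v| = √(vₓ² + v_y²) = √(17.02² + 43.16²) = 46.40 m/s.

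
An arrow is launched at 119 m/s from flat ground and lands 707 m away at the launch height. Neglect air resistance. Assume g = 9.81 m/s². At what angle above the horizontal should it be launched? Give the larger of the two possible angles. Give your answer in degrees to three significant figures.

Level-ground range R = v₀² sin(2θ)/g ⇒ sin(2θ) = gR/v₀² = 9.81 × 707 / 119² = 0.4898.
2θ = 29.33° or 180° − 29.33° = 150.7°, so θ = 14.66° or 75.34°.
The larger angle is 75.34°.

75.3°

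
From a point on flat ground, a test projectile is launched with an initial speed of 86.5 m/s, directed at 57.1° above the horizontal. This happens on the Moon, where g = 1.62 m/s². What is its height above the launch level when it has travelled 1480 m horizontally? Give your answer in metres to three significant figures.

1480 m

Horizontal component vₓ = 86.50 cos 57.1° = 46.98 m/s; vertical v_y0 = 86.50 sin 57.1° = 72.63 m/s.
x = vₓ t ⇒ t = 1480/46.98 = 31.50 s.
Height: y = v_y0 t − ½ g t² = 72.63 × 31.50 − 0.8100 × 31.50² = 2288 − 803.7 = 1484 m.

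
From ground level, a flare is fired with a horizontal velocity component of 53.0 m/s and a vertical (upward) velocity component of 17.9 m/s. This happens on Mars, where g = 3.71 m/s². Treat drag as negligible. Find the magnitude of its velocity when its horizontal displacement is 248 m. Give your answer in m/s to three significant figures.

At x = 248 m, t = x/vₓ = 248/53.00 = 4.679 s.
Vertical velocity there: v_y = v_y0 − g t = 17.90 − 3.71 × 4.679 = 0.5400 m/s.
Speed: √(vₓ² + v_y²) = √(53.00² + 0.5400²) = 53.00 m/s.

53.0 m/s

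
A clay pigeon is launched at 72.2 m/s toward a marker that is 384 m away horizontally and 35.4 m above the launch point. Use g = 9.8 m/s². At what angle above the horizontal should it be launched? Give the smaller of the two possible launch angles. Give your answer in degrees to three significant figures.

Trajectory: y = x tanθ − g x² (1 + tan²θ)/(2v₀²). With x = 384, y = 35.4, v₀ = 72.2, g = 9.80:
138.6 tan²θ − 384 tanθ + (174.0) = 0.
tanθ = [384 ± √(384² − 4 × 138.6 × (174.0))] / (2 × 138.6) = (384 ± 225.8) / 277.2, giving tanθ = 0.5707 or 2.200.
θ = 29.71° or 65.55°; the smaller is 29.71°.

29.7°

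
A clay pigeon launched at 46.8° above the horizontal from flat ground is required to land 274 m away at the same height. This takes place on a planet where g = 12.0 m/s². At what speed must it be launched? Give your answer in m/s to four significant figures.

57.40 m/s

Level-ground range: R = v₀² sin(2θ)/g, so v₀ = √(gR / sin 2θ).
v₀ = √(12.0 × 274 / sin 93.60°) = √(3288 / 0.9980) = √3294.5 = 57.40 m/s.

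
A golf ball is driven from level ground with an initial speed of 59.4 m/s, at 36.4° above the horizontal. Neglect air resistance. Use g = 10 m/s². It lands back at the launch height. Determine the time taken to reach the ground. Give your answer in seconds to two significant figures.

7.0 s

Components: vₓ = 59.40 cos 36.4° = 47.81 m/s, v_y0 = 59.40 sin 36.4° = 35.25 m/s.
Time of flight on level ground: T = 2 v_y0 / g = 2 × 35.25 / 10.0 = 7.050 s.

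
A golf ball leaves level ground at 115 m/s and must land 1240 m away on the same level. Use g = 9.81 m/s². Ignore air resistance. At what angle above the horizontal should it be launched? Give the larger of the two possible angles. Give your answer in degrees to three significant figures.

R = v₀² sin 2θ / g gives sin 2θ = gR/v₀² = 9.81·1240/115² = 0.9198.
2θ = 66.90° or 180° − 66.90° = 113.1°, so θ = 33.45° or 56.55°.
The larger angle is 56.55°.

56.6°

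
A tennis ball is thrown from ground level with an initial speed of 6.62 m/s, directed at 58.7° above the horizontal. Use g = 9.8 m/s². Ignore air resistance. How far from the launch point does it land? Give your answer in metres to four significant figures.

Components: vₓ = 6.620 cos 58.7° = 3.439 m/s, v_y0 = 6.620 sin 58.7° = 5.657 m/s.
Flight time T = 2 v_y0 / g = 1.154 s.
Horizontal distance R = vₓ T = 3.439 × 1.154 = 3.970 m.

3.970 m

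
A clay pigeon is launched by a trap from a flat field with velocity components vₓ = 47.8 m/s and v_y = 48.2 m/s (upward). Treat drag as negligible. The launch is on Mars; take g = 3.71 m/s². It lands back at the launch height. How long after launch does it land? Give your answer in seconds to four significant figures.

25.98 s

Landing at launch height ⇒ T = 2 v_y0 / g = 2 × 48.20 / 3.71 = 25.98 s.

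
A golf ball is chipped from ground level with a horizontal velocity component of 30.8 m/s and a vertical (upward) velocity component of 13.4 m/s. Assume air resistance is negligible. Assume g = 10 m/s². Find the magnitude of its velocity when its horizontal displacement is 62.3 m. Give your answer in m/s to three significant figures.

Time to reach x = 62.3 m: t = x/vₓ = 62.3/30.80 = 2.023 s.
Vertical velocity there: v_y = v_y0 − g t = 13.40 − 10.0 × 2.023 = −6.827 m/s.
Speed: √(vₓ² + v_y²) = √(30.80² + 6.827²) = 31.55 m/s.

31.5 m/s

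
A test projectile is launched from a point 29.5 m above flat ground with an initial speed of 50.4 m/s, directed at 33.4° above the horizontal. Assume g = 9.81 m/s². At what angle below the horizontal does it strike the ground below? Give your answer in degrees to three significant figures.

41.1°

Components: vₓ = 50.40 cos 33.4° = 42.08 m/s, v_y0 = 50.40 sin 33.4° = 27.74 m/s.
The projectile lands when y = 29.5 + (27.74) t − ½·9.81·t² = 0. Positive root: t = (27.74 + √(27.74² + 2·9.81·29.5)) / 9.81 = (27.74 + 36.72) / 9.81 = 6.572 s.
At impact: v_y = v_y0 − g t = −36.72 m/s; vₓ = 42.08 m/s.
Angle below horizontal: arctan(|v_y|/vₓ) = arctan(36.72/42.08) = 41.11°.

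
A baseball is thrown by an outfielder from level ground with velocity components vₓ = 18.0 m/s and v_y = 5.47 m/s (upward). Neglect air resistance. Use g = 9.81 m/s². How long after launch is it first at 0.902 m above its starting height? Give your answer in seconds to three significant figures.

0.201 s

Require v_y0 t − ½ g t² = 0.902, i.e. 4.905 t² − 5.470 t + 0.902 = 0.
Quadratic formula: t = (5.470 ± √12.224) / 9.81 = (5.470 ± 3.496) / 9.81 → t = 0.2012 s or 0.9140 s.
The first (ascending) time is 0.2012 s.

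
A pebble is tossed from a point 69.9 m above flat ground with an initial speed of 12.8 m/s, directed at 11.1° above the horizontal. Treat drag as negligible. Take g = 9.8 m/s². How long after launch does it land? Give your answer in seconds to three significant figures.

Horizontal component vₓ = 12.80 cos 11.1° = 12.56 m/s; vertical v_y0 = 12.80 sin 11.1° = 2.464 m/s.
With up positive and y = 0 at the ground: y(t) = 69.9 + (2.464) t − 4.900 t². Setting y = 0 and taking the positive root: t = [2.464 + √(2.464² + 2·9.80·69.9)] / 9.80 = (2.464 + 37.10) / 9.80 = 4.037 s.

4.04 s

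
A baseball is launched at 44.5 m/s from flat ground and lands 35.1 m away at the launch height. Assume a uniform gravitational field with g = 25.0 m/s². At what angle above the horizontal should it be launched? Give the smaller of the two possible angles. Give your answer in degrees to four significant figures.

From R = (v₀²/g) sin 2θ: sin 2θ = 25.0 × 35.1 / 1980.2 = 0.4431.
2θ = 26.30° or 180° − 26.30° = 153.7°, so θ = 13.15° or 76.85°.
The smaller angle is 13.15°.

13.15°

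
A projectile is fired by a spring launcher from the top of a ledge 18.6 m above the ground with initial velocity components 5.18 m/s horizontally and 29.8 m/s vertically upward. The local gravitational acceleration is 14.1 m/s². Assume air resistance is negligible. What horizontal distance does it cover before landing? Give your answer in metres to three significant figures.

Vertical motion (up positive, ground at y = 0): 7.050 t² − (29.80) t − 18.6 = 0, so t = (29.80 + √(29.80² + 2·14.1·18.6)) / 14.1 = (29.80 + 37.58) / 14.1 = 4.779 s.
Horizontal distance: R = vₓ t = 5.180 × 4.779 = 24.76 m.

24.8 m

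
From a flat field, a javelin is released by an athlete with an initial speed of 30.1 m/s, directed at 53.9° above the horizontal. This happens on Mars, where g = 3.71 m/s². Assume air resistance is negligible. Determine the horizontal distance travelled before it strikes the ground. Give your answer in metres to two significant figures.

Components: vₓ = 30.10 cos 53.9° = 17.73 m/s, v_y0 = 30.10 sin 53.9° = 24.32 m/s.
Time aloft: T = 2 v_y0 / g = 2 × 24.32 / 3.71 = 13.11 s.
Horizontal distance R = vₓ T = 17.73 × 13.11 = 232.5 m.

230 m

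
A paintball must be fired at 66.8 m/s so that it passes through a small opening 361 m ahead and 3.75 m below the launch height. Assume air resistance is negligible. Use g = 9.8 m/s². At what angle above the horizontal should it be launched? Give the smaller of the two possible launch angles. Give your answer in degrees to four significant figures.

25.44°

Trajectory: y = x tanθ − g x² (1 + tan²θ)/(2v₀²). With x = 361, y = −3.75, v₀ = 66.8, g = 9.80:
143.1 tan²θ − 361 tanθ + (139.4) = 0.
tanθ = [361 ± √(361² − 4 × 143.1 × (139.4))] / (2 × 143.1) = (361 ± 224.8) / 286.2, giving tanθ = 0.4758 or 2.047.
θ = 25.44° or 63.96°; the smaller is 25.44°.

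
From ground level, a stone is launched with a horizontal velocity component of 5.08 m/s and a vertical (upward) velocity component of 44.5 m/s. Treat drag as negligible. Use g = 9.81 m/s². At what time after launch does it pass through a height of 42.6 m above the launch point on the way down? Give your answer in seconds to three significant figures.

Height y(t) = 44.50 t − 4.905 t² = 42.6 gives 4.905 t² − 44.50 t + 42.6 = 0.
Quadratic formula: t = (44.50 ± √1144.4) / 9.81 = (44.50 ± 33.83) / 9.81 → t = 1.088 s or 7.985 s.
The descending-branch root is 7.985 s.

7.98 s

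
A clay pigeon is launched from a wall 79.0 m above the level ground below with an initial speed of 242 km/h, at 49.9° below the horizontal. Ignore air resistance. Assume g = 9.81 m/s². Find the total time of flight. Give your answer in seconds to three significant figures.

Convert: 242 km/h = 242/3.6 = 67.22 m/s.
Resolve: vₓ = 67.22 cos 49.9° = 43.30 m/s and v_y0 = −51.42 m/s (downward).
With up positive and y = 0 at the ground: y(t) = 79.0 + (−51.42) t − 4.905 t². Setting y = 0 and taking the positive root: t = [−51.42 + √(51.42² + 2·9.81·79.0)] / 9.81 = (−51.42 + 64.76) / 9.81 = 1.360 s.

1.36 s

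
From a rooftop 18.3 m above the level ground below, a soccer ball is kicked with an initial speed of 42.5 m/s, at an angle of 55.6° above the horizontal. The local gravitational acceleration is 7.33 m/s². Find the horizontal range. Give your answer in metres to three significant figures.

242 m

vₓ = 42.50 cos 55.6° = 24.01 m/s; v_y0 = 42.50 sin 55.6° = 35.07 m/s.
With up positive and y = 0 at the ground: y(t) = 18.3 + (35.07) t − 3.665 t². Setting y = 0 and taking the positive root: t = [35.07 + √(35.07² + 2·7.33·18.3)] / 7.33 = (35.07 + 38.70) / 7.33 = 10.06 s.
Horizontal distance: R = vₓ t = 24.01 × 10.06 = 241.7 m.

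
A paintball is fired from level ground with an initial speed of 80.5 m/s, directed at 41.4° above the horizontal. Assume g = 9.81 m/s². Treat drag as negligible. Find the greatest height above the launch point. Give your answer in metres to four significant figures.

144.4 m

vₓ = 80.50 cos 41.4° = 60.38 m/s; v_y0 = 80.50 sin 41.4° = 53.24 m/s.
Maximum height: H = v_y0² / (2g) = 53.24² / (2 × 9.81) = 144.4 m.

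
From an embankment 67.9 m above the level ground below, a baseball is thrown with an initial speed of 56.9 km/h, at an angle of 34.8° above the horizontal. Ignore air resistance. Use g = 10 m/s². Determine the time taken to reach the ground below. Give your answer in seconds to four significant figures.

4.696 s

Convert: 56.9 km/h = 56.9/3.6 = 15.81 m/s.
Resolve: vₓ = 15.81 cos 34.8° = 12.98 m/s and v_y0 = 15.81 sin 34.8° = 9.020 m/s.
The projectile lands when y = 67.9 + (9.020) t − ½·10.0·t² = 0. Positive root: t = (9.020 + √(9.020² + 2·10.0·67.9)) / 10.0 = (9.020 + 37.94) / 10.0 = 4.696 s.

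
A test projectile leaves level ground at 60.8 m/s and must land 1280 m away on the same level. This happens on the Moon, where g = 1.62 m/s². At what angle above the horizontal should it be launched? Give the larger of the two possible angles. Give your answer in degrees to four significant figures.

Level-ground range R = v₀² sin(2θ)/g ⇒ sin(2θ) = gR/v₀² = 1.62 × 1280 / 60.8² = 0.5609.
2θ = 34.12° or 180° − 34.12° = 145.9°, so θ = 17.06° or 72.94°.
The larger angle is 72.94°.

72.94°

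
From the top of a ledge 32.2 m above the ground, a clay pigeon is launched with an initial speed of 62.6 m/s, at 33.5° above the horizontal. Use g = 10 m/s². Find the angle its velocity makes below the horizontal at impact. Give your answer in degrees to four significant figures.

39.39°

Horizontal component vₓ = 62.60 cos 33.5° = 52.20 m/s; vertical v_y0 = 62.60 sin 33.5° = 34.55 m/s.
Vertical motion (up positive, ground at y = 0): 5.000 t² − (34.55) t − 32.2 = 0, so t = (34.55 + √(34.55² + 2·10.0·32.2)) / 10.0 = (34.55 + 42.87) / 10.0 = 7.742 s.
At impact: v_y = v_y0 − g t = −42.87 m/s; vₓ = 52.20 m/s.
Angle below horizontal: arctan(|v_y|/vₓ) = arctan(42.87/52.20) = 39.39°.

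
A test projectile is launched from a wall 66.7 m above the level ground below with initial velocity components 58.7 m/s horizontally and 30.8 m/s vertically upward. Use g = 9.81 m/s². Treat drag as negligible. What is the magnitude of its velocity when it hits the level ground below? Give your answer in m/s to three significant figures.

Vertical motion (up positive, ground at y = 0): 4.905 t² − (30.80) t − 66.7 = 0, so t = (30.80 + √(30.80² + 2·9.81·66.7)) / 9.81 = (30.80 + 47.51) / 9.81 = 7.983 s.
Vertical velocity at impact: v_y = v_y0 − g t = 30.80 − 9.81 × 7.983 = −47.51 m/s.
Speed: |v| = √(vₓ² + v_y²) = √(58.70² + 47.51²) = 75.52 m/s.

75.5 m/s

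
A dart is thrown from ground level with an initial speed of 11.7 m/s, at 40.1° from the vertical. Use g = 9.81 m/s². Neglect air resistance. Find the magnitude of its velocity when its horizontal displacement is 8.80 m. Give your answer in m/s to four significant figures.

7.942 m/s

vₓ = 11.70 sin 40.1° = 7.536 m/s; v_y0 = 11.70 cos 40.1° = 8.950 m/s.
At x = 8.80 m, t = x/vₓ = 8.80/7.536 = 1.168 s.
Vertical velocity there: v_y = v_y0 − g t = 8.950 − 9.81 × 1.168 = −2.505 m/s.
Speed: √(vₓ² + v_y²) = √(7.536² + 2.505²) = 7.942 m/s.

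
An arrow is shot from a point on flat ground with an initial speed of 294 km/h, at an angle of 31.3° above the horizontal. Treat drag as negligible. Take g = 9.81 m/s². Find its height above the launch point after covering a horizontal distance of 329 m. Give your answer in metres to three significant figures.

91.0 m

Convert: 294 km/h = 294/3.6 = 81.67 m/s.
Components: vₓ = 81.67 cos 31.3° = 69.78 m/s, v_y0 = 81.67 sin 31.3° = 42.43 m/s.
At x = 329 m, t = x/vₓ = 329/69.78 = 4.715 s.
Height: y = v_y0 t − ½ g t² = 42.43 × 4.715 − 4.905 × 4.715² = 200.0 − 109.0 = 91.00 m.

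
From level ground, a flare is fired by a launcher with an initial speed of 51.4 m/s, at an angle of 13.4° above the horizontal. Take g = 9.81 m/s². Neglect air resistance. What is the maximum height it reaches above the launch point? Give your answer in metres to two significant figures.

Resolve: vₓ = 51.40 cos 13.4° = 50.00 m/s and v_y0 = 51.40 sin 13.4° = 11.91 m/s.
At the apex v_y = 0, so H = v_y0²/(2g) = 11.91²/19.62 = 7.232 m.

7.2 m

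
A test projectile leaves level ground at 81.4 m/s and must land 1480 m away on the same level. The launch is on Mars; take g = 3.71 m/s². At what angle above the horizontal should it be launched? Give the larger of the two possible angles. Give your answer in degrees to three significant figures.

Level-ground range R = v₀² sin(2θ)/g ⇒ sin(2θ) = gR/v₀² = 3.71 × 1480 / 81.4² = 0.8287.
2θ = 55.96° or 180° − 55.96° = 124.0°, so θ = 27.98° or 62.02°.
The larger angle is 62.02°.

62.0°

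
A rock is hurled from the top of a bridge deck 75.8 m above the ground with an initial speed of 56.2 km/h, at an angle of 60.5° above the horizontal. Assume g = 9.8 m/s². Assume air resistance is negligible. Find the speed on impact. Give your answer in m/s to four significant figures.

Convert: 56.2 km/h = 56.2/3.6 = 15.61 m/s.
Resolve: vₓ = 15.61 cos 60.5° = 7.687 m/s and v_y0 = 15.61 sin 60.5° = 13.59 m/s.
The projectile lands when y = 75.8 + (13.59) t − ½·9.80·t² = 0. Positive root: t = (13.59 + √(13.59² + 2·9.80·75.8)) / 9.80 = (13.59 + 40.87) / 9.80 = 5.557 s.
Vertical velocity at impact: v_y = v_y0 − g t = 13.59 − 9.80 × 5.557 = −40.87 m/s.
Speed: |v| = √(vₓ² + v_y²) = √(7.687² + 40.87²) = 41.59 m/s.

41.59 m/s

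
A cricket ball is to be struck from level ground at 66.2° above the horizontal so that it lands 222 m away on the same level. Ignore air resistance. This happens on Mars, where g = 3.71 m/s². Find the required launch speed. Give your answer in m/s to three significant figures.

33.4 m/s

On level ground R = v₀² sin 2θ / g ⇒ v₀ = √(gR / sin 2θ).
v₀ = √(3.71 × 222 / sin 132.4°) = √(823.6 / 0.7385) = √1115.3 = 33.40 m/s.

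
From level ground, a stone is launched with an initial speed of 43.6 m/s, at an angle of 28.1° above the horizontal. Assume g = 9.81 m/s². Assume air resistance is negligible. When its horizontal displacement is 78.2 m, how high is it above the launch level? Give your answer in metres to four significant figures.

vₓ = 43.60 cos 28.1° = 38.46 m/s; v_y0 = 43.60 sin 28.1° = 20.54 m/s.
Time to reach x = 78.2 m: t = x/vₓ = 78.2/38.46 = 2.033 s.
Height: y = v_y0 t − ½ g t² = 20.54 × 2.033 − 4.905 × 2.033² = 41.75 − 20.28 = 21.48 m.

21.48 m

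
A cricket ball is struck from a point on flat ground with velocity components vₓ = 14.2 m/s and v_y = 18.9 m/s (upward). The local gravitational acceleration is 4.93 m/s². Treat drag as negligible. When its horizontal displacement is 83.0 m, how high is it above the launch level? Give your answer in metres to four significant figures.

26.26 m

At x = 83.0 m, t = x/vₓ = 83.0/14.20 = 5.845 s.
Height: y = v_y0 t − ½ g t² = 18.90 × 5.845 − 2.465 × 5.845² = 110.5 − 84.22 = 26.26 m.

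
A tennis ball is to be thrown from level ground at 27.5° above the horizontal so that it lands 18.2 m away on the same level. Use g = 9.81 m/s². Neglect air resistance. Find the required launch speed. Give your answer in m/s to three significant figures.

Level-ground range: R = v₀² sin(2θ)/g, so v₀ = √(gR / sin 2θ).
v₀ = √(9.81 × 18.2 / sin 55.00°) = √(178.5 / 0.8192) = √217.96 = 14.76 m/s.

14.8 m/s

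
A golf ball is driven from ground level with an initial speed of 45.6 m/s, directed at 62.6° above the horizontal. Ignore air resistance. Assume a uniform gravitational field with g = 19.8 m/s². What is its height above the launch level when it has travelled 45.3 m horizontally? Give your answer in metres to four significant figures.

41.26 m

Horizontal component vₓ = 45.60 cos 62.6° = 20.99 m/s; vertical v_y0 = 45.60 sin 62.6° = 40.48 m/s.
Time to reach x = 45.3 m: t = x/vₓ = 45.3/20.99 = 2.159 s.
Height: y = v_y0 t − ½ g t² = 40.48 × 2.159 − 9.900 × 2.159² = 87.39 − 46.13 = 41.26 m.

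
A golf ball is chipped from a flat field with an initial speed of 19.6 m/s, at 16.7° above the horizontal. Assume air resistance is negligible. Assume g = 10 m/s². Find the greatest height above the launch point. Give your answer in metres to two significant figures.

1.6 m

vₓ = 19.60 cos 16.7° = 18.77 m/s; v_y0 = 19.60 sin 16.7° = 5.632 m/s.
Maximum height: H = v_y0² / (2g) = 5.632² / (2 × 10.0) = 1.586 m.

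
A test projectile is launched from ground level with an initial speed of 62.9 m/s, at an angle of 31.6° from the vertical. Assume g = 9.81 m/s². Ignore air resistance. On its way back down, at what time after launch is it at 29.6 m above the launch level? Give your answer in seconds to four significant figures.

10.34 s

Horizontal component vₓ = 62.90 sin 31.6° = 32.96 m/s; vertical v_y0 = 62.90 cos 31.6° = 53.57 m/s.
Height y(t) = 53.57 t − 4.905 t² = 29.6 gives 4.905 t² − 53.57 t + 29.6 = 0.
Quadratic formula: t = (53.57 ± √2289.4) / 9.81 = (53.57 ± 47.85) / 9.81 → t = 0.5837 s or 10.34 s.
The descending-branch root is 10.34 s.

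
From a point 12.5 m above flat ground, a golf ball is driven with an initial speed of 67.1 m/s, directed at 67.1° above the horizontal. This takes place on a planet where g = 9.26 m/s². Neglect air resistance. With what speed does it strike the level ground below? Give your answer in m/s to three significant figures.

68.8 m/s

vₓ = 67.10 cos 67.1° = 26.11 m/s; v_y0 = 67.10 sin 67.1° = 61.81 m/s.
Vertical motion (up positive, ground at y = 0): 4.630 t² − (61.81) t − 12.5 = 0, so t = (61.81 + √(61.81² + 2·9.26·12.5)) / 9.26 = (61.81 + 63.66) / 9.26 = 13.55 s.
Vertical velocity at impact: v_y = v_y0 − g t = 61.81 − 9.26 × 13.55 = −63.66 m/s.
Speed: |v| = √(vₓ² + v_y²) = √(26.11² + 63.66²) = 68.80 m/s.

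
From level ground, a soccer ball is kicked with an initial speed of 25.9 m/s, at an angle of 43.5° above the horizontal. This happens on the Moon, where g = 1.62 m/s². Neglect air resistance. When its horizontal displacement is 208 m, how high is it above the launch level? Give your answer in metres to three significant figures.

98.1 m

Resolve: vₓ = 25.90 cos 43.5° = 18.79 m/s and v_y0 = 25.90 sin 43.5° = 17.83 m/s.
x = vₓ t ⇒ t = 208/18.79 = 11.07 s.
Height: y = v_y0 t − ½ g t² = 17.83 × 11.07 − 0.8100 × 11.07² = 197.4 − 99.29 = 98.10 m.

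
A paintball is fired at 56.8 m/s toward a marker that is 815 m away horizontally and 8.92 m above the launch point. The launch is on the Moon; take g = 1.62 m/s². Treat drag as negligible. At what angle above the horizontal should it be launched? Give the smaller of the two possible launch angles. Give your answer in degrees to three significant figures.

12.7°

Trajectory: y = x tanθ − g x² (1 + tan²θ)/(2v₀²). With x = 815, y = 8.92, v₀ = 56.8, g = 1.62:
166.8 tan²θ − 815 tanθ + (175.7) = 0.
tanθ = [815 ± √(815² − 4 × 166.8 × (175.7))] / (2 × 166.8) = (815 ± 739.6) / 333.5, giving tanθ = 0.2260 or 4.661.
θ = 12.74° or 77.89°; the smaller is 12.74°.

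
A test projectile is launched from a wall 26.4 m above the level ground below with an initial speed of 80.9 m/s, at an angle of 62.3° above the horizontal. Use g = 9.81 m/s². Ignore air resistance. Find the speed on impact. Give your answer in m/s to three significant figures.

Components: vₓ = 80.90 cos 62.3° = 37.61 m/s, v_y0 = 80.90 sin 62.3° = 71.63 m/s.
Vertical motion (up positive, ground at y = 0): 4.905 t² − (71.63) t − 26.4 = 0, so t = (71.63 + √(71.63² + 2·9.81·26.4)) / 9.81 = (71.63 + 75.16) / 9.81 = 14.96 s.
Vertical velocity at impact: v_y = v_y0 − g t = 71.63 − 9.81 × 14.96 = −75.16 m/s.
Speed: |v| = √(vₓ² + v_y²) = √(37.61² + 75.16²) = 84.04 m/s.

84.0 m/s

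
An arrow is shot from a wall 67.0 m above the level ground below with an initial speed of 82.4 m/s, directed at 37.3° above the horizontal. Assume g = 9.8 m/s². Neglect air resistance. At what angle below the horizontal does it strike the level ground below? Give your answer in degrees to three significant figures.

43.3°

Horizontal component vₓ = 82.40 cos 37.3° = 65.55 m/s; vertical v_y0 = 82.40 sin 37.3° = 49.93 m/s.
The projectile lands when y = 67.0 + (49.93) t − ½·9.80·t² = 0. Positive root: t = (49.93 + √(49.93² + 2·9.80·67.0)) / 9.80 = (49.93 + 61.70) / 9.80 = 11.39 s.
At impact: v_y = v_y0 − g t = −61.70 m/s; vₓ = 65.55 m/s.
Angle below horizontal: arctan(|v_y|/vₓ) = arctan(61.70/65.55) = 43.27°.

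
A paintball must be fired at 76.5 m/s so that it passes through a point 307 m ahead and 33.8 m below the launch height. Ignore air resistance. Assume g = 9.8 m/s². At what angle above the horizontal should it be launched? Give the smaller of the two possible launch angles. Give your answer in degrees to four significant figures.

Trajectory: y = x tanθ − g x² (1 + tan²θ)/(2v₀²). With x = 307, y = −33.8, v₀ = 76.5, g = 9.80:
78.91 tan²θ − 307 tanθ + (45.11) = 0.
tanθ = [307 ± √(307² − 4 × 78.91 × (45.11))] / (2 × 78.91) = (307 ± 282.9) / 157.8, giving tanθ = 0.1530 or 3.737.
θ = 8.697° or 75.02°; the smaller is 8.697°.

8.697°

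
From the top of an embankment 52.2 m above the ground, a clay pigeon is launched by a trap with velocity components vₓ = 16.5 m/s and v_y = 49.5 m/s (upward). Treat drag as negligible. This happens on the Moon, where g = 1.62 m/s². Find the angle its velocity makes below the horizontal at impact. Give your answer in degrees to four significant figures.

72.13°

The projectile lands when y = 52.2 + (49.50) t − ½·1.62·t² = 0. Positive root: t = (49.50 + √(49.50² + 2·1.62·52.2)) / 1.62 = (49.50 + 51.18) / 1.62 = 62.15 s.
At impact: v_y = v_y0 − g t = −51.18 m/s; vₓ = 16.50 m/s.
Angle below horizontal: arctan(|v_y|/vₓ) = arctan(51.18/16.50) = 72.13°.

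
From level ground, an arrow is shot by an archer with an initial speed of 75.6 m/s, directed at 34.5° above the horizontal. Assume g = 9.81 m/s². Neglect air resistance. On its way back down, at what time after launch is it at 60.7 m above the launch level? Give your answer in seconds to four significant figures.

Components: vₓ = 75.60 cos 34.5° = 62.30 m/s, v_y0 = 75.60 sin 34.5° = 42.82 m/s.
Set y = v_y0 t − ½ g t² = 60.7: 4.905 t² − 42.82 t + 60.7 = 0.
t = [42.82 ± √(42.82² − 2·9.81·60.7)] / 9.81 = (42.82 ± 25.35) / 9.81, so t = 1.781 s or t = 6.949 s.
The descending-branch root is 6.949 s.

6.949 s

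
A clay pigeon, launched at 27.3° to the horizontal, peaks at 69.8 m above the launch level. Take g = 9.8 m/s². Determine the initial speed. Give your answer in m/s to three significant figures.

At the peak v_y = 0, so v_y0 = √(2gH) = √(2 × 9.80 × 69.8) = 36.99 m/s.
v_y0 = v₀ sin θ ⇒ v₀ = 36.99 / sin 27.3° = 80.64 m/s.

80.6 m/s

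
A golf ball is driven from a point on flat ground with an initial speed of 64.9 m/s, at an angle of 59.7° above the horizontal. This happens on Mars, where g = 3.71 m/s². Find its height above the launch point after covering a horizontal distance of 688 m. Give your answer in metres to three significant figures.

Horizontal component vₓ = 64.90 cos 59.7° = 32.74 m/s; vertical v_y0 = 64.90 sin 59.7° = 56.03 m/s.
At x = 688 m, t = x/vₓ = 688/32.74 = 21.01 s.
Height: y = v_y0 t − ½ g t² = 56.03 × 21.01 − 1.855 × 21.01² = 1177 − 819.0 = 358.4 m.

358 m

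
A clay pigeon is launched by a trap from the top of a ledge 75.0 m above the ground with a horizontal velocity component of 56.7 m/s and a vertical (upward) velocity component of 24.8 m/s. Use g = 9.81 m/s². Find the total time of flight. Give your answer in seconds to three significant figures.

7.18 s

Vertical motion (up positive, ground at y = 0): 4.905 t² − (24.80) t − 75.0 = 0, so t = (24.80 + √(24.80² + 2·9.81·75.0)) / 9.81 = (24.80 + 45.68) / 9.81 = 7.184 s.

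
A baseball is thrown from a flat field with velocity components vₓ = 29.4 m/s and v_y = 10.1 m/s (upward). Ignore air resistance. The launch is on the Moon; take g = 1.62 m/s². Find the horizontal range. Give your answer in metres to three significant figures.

Flight time T = 2 v_y0 / g = 12.47 s.
Horizontal distance R = vₓ T = 29.40 × 12.47 = 366.6 m.

367 m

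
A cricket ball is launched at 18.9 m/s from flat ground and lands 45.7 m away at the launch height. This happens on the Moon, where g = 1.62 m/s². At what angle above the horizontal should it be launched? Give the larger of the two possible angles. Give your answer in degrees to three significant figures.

From R = (v₀²/g) sin 2θ: sin 2θ = 1.62 × 45.7 / 357.21 = 0.2073.
2θ = 11.96° or 180° − 11.96° = 168.0°, so θ = 5.981° or 84.02°.
The larger angle is 84.02°.

84.0°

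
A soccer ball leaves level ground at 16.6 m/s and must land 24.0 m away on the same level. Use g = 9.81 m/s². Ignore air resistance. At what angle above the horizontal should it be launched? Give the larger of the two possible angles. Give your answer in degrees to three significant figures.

From R = (v₀²/g) sin 2θ: sin 2θ = 9.81 × 24.0 / 275.56 = 0.8544.
2θ = 58.69° or 180° − 58.69° = 121.3°, so θ = 29.35° or 60.65°.
The larger angle is 60.65°.

60.7°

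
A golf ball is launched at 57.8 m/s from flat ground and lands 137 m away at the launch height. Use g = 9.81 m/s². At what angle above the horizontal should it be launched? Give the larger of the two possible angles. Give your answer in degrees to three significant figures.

From R = (v₀²/g) sin 2θ: sin 2θ = 9.81 × 137 / 3340.8 = 0.4023.
2θ = 23.72° or 180° − 23.72° = 156.3°, so θ = 11.86° or 78.14°.
The larger angle is 78.14°.

78.1°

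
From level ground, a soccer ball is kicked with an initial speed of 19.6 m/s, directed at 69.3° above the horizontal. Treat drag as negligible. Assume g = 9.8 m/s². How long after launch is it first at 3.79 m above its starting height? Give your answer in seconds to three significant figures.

0.220 s

Horizontal component vₓ = 19.60 cos 69.3° = 6.928 m/s; vertical v_y0 = 19.60 sin 69.3° = 18.33 m/s.
Require v_y0 t − ½ g t² = 3.79, i.e. 4.900 t² − 18.33 t + 3.79 = 0.
t = [18.33 ± √(18.33² − 2·9.80·3.79)] / 9.80 = (18.33 ± 16.18) / 9.80, so t = 0.2196 s or t = 3.522 s.
The first (ascending) time is 0.2196 s.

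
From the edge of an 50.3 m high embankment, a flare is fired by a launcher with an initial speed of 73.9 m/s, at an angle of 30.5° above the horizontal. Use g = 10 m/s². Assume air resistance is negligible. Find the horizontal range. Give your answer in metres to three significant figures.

Components: vₓ = 73.90 cos 30.5° = 63.67 m/s, v_y0 = 73.90 sin 30.5° = 37.51 m/s.
The projectile lands when y = 50.3 + (37.51) t − ½·10.0·t² = 0. Positive root: t = (37.51 + √(37.51² + 2·10.0·50.3)) / 10.0 = (37.51 + 49.12) / 10.0 = 8.663 s.
Horizontal distance: R = vₓ t = 63.67 × 8.663 = 551.6 m.

552 m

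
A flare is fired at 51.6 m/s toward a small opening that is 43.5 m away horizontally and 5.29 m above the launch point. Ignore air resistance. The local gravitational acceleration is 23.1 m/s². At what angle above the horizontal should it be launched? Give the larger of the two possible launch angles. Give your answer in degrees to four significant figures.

78.62°

Trajectory: y = x tanθ − g x² (1 + tan²θ)/(2v₀²). With x = 43.5, y = 5.29, v₀ = 51.6, g = 23.1:
8.208 tan²θ − 43.5 tanθ + (13.50) = 0.
tanθ = [43.5 ± √(43.5² − 4 × 8.208 × (13.50))] / (2 × 8.208) = (43.5 ± 38.07) / 16.42, giving tanθ = 0.3310 or 4.968.
θ = 18.31° or 78.62°; the larger is 78.62°.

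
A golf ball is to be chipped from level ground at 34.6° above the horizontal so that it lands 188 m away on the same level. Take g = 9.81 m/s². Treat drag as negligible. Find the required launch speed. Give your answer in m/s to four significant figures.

From R = (v₀² / g) sin 2θ: v₀ = √(gR / sin 2θ).
v₀ = √(9.81 × 188 / sin 69.20°) = √(1844 / 0.9348) = √1972.9 = 44.42 m/s.

44.42 m/s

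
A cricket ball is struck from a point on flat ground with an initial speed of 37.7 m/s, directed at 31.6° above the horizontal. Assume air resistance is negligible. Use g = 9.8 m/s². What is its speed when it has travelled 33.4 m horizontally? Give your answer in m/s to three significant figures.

33.5 m/s

Resolve: vₓ = 37.70 cos 31.6° = 32.11 m/s and v_y0 = 37.70 sin 31.6° = 19.75 m/s.
x = vₓ t ⇒ t = 33.4/32.11 = 1.040 s.
Vertical velocity there: v_y = v_y0 − g t = 19.75 − 9.80 × 1.040 = 9.561 m/s.
Speed: √(vₓ² + v_y²) = √(32.11² + 9.561²) = 33.50 m/s.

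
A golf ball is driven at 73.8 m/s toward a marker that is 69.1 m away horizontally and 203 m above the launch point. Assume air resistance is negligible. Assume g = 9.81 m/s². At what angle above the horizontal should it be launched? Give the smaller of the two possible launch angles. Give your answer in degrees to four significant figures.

75.93°

Trajectory: y = x tanθ − g x² (1 + tan²θ)/(2v₀²). With x = 69.1, y = 203, v₀ = 73.8, g = 9.81:
4.300 tan²θ − 69.1 tanθ + (207.3) = 0.
tanθ = [69.1 ± √(69.1² − 4 × 4.300 × (207.3))] / (2 × 4.300) = (69.1 ± 34.77) / 8.600, giving tanθ = 3.991 or 12.08.
θ = 75.93° or 85.27°; the smaller is 75.93°.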